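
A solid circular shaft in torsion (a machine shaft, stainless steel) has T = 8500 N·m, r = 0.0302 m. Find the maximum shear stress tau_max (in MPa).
Model: a solid circular shaft in torsion, so tau_max = (2·T) / (π·r^3).
Substitute:
  tau_max = (2 × 8500) / (π × 0.0302^3)
  tau_max = 1.965 × 10⁸ Pa
Convert: tau_max = 1.965 × 10⁸ Pa = 196.5 MPa
Final answer: tau_max = 196.5 MPa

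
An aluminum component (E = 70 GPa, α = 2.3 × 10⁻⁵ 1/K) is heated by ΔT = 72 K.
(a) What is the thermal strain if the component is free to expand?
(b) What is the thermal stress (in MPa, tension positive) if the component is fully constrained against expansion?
(a) Free thermal strain ε_th = α·ΔT = (2.3 × 10⁻⁵) × 72 = 0.001656
(b) Fully constrained, the expansion is suppressed, so σ = -E·α·ΔT. Convert E = 70 GPa = 7 × 10¹⁰ Pa.
  σ = -(7 × 10¹⁰) × (2.3 × 10⁻⁵) × 72 = -1.159 × 10⁸ Pa = -115.9 MPa (compressive)
Final answer: (a) ε_th = 0.001656, (b) σ = -115.9 MPa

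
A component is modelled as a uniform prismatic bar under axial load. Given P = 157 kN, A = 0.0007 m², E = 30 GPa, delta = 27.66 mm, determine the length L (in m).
Model: a uniform prismatic bar under axial load, so delta = (P·L) / (A·E).
Solve for L: L = (delta·A·E) / P.
Convert to SI units:
  P = 157 kN = 157000 N
  E = 30 GPa = 3 × 10¹⁰ Pa
  delta = 27.66 mm = 0.02766 m
Substitute:
  L = (0.02766 × 0.0007 × (3 × 10¹⁰)) / 157000
  L = 3.7 m
Final answer: L = 3.7 m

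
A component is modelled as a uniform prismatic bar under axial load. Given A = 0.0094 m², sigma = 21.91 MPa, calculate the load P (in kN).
Model: a uniform prismatic bar under axial load, so sigma = P / A.
Solve for P: P = sigma·A.
Convert to SI units:
  sigma = 21.91 MPa = 2.191 × 10⁷ Pa
Substitute:
  P = (2.191 × 10⁷) × 0.0094
  P = 206000 N
Convert: P = 206000 N = 206 kN
Final answer: P = 206 kN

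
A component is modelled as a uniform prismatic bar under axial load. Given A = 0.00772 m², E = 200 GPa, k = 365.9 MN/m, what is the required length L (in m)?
Model: a uniform prismatic bar under axial load, so k = (A·E) / L.
Solve for L: L = (A·E) / k.
Convert to SI units:
  E = 200 GPa = 2 × 10¹¹ Pa
  k = 365.9 MN/m = 3.659 × 10⁸ N/m
Substitute:
  L = (0.00772 × (2 × 10¹¹)) / (3.659 × 10⁸)
  L = 4.22 m
Final answer: L = 4.22 m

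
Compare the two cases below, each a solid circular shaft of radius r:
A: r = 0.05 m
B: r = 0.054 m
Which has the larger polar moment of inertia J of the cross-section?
Model: a solid circular shaft of radius r, so J = (π·r^4) / 2 (SI units).
  A: J = (π × 0.05^4) / 2 = 9.817 × 10⁻⁶ m⁴
  B: J = (π × 0.054^4) / 2 = 1.336 × 10⁻⁵ m⁴
1.336 × 10⁻⁵ m⁴ > 9.817 × 10⁻⁶ m⁴, so B is larger.
Final answer: B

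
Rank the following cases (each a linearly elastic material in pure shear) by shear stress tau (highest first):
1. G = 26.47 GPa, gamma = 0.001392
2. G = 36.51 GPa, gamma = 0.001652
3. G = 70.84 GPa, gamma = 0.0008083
Model: a linearly elastic material in pure shear, so tau = G·gamma (SI units).
  Case 1: tau = (2.647 × 10¹⁰) × 0.001392 = 3.685 × 10⁷ Pa = 36.85 MPa
  Case 2: tau = (3.651 × 10¹⁰) × 0.001652 = 6.031 × 10⁷ Pa = 60.31 MPa
  Case 3: tau = (7.084 × 10¹⁰) × 0.0008083 = 5.726 × 10⁷ Pa = 57.26 MPa
Ordering: 60.31 MPa (case 2) > 57.26 MPa (case 3) > 36.85 MPa (case 1)
Final answer: 2, 3, 1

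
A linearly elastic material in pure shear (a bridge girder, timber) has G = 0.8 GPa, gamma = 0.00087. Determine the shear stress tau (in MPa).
Model: a linearly elastic material in pure shear, so tau = G·gamma.
Convert to SI units:
  G = 0.8 GPa = 8 × 10⁸ Pa
Substitute:
  tau = (8 × 10⁸) × 0.00087
  tau = 696000 Pa
Convert: tau = 696000 Pa = 0.696 MPa
Final answer: tau = 0.696 MPa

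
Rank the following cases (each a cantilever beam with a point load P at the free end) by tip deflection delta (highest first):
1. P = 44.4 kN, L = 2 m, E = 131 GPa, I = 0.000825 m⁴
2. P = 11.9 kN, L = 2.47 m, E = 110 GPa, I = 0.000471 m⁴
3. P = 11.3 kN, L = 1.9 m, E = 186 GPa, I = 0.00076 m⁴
Model: a cantilever beam with a point load P at the free end, so delta = (P·L^3) / (3·E·I) (SI units).
  Case 1: delta = (44400 × 2^3) / (3 × (1.31 × 10¹¹) × 0.000825) = 0.001096 m = 1.096 mm
  Case 2: delta = (11900 × 2.47^3) / (3 × (1.1 × 10¹¹) × 0.000471) = 0.001154 m = 1.154 mm
  Case 3: delta = (11300 × 1.9^3) / (3 × (1.86 × 10¹¹) × 0.00076) = 0.0001828 m = 0.1828 mm
Ordering: 1.154 mm (case 2) > 1.096 mm (case 1) > 0.1828 mm (case 3)
Final answer: 2, 1, 3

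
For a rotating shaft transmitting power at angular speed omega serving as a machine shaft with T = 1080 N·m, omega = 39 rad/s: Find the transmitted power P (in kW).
Model: a rotating shaft transmitting power at angular speed omega, so P = T·omega.
Substitute:
  P = 1080 × 39
  P = 42120 W
Convert: P = 42120 W = 42.12 kW
Final answer: P = 42.12 kW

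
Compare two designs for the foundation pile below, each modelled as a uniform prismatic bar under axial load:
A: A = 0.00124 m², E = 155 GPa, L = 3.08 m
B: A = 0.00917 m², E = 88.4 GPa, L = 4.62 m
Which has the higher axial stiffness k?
Model: a uniform prismatic bar under axial load, so k = (A·E) / L (SI units).
  A: k = (0.00124 × (1.55 × 10¹¹)) / 3.08 = 6.24 × 10⁷ N/m = 62.4 MN/m
  B: k = (0.00917 × (8.84 × 10¹⁰)) / 4.62 = 1.755 × 10⁸ N/m = 175.5 MN/m
175.5 MN/m > 62.4 MN/m, so B is larger.
Final answer: B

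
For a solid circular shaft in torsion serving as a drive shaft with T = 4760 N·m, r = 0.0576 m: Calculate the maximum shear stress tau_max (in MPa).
Model: a solid circular shaft in torsion, so tau_max = (2·T) / (π·r^3).
Substitute:
  tau_max = (2 × 4760) / (π × 0.0576^3)
  tau_max = 1.586 × 10⁷ Pa
Convert: tau_max = 1.586 × 10⁷ Pa = 15.86 MPa
Final answer: tau_max = 15.86 MPa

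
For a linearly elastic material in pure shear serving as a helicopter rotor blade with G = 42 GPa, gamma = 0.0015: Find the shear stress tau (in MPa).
Model: a linearly elastic material in pure shear, so tau = G·gamma.
Convert to SI units:
  G = 42 GPa = 4.2 × 10¹⁰ Pa
Substitute:
  tau = (4.2 × 10¹⁰) × 0.0015
  tau = 6.3 × 10⁷ Pa
Convert: tau = 6.3 × 10⁷ Pa = 63 MPa
Final answer: tau = 63 MPa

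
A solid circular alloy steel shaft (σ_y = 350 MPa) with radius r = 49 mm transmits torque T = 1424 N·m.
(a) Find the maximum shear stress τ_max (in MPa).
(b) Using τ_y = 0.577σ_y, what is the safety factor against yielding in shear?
(a) For a solid circular shaft, τ_max = T·r/J with J = π·r^4/2, i.e. τ_max = 2·T / (π·r^3). Convert r = 49 mm = 0.049 m.
  τ_max = (2 × 1424) / (π × 0.049^3) = 7.706 × 10⁶ Pa = 7.706 MPa
(b) τ_y = 0.577 × 350 = 201.95 MPa
  SF = τ_y/τ_max = 201.95 / 7.706 = 26.21
Final answer: (a) τ_max = 7.706 MPa, (b) SF = 26.21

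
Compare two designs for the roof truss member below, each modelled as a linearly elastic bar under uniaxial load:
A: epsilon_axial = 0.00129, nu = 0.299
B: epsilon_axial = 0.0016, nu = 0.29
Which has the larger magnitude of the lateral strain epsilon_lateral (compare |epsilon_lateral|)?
Model: a linearly elastic bar under uniaxial load, so epsilon_lateral = -nu·epsilon_axial (SI units).
  A: epsilon_lateral = -(0.299 × 0.00129) = -0.0003857
  B: epsilon_lateral = -(0.29 × 0.0016) = -0.000464
|epsilon_lateral|: A = 0.0003857, B = 0.000464, so B is larger in magnitude.
Final answer: B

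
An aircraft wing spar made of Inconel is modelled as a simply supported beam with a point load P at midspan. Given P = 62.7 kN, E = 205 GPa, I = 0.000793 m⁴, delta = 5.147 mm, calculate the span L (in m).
Model: a simply supported beam with a point load P at midspan, so delta = (P·L^3) / (48·E·I).
Solve for L: L = ((48·delta·E·I) / P)^(1/3).
Convert to SI units:
  P = 62.7 kN = 62700 N
  E = 205 GPa = 2.05 × 10¹¹ Pa
  delta = 5.147 mm = 0.005147 m
Substitute:
  L = ((48 × 0.005147 × (2.05 × 10¹¹) × 0.000793) / 62700)^(1/3)
  L = 8.62 m
Final answer: L = 8.62 m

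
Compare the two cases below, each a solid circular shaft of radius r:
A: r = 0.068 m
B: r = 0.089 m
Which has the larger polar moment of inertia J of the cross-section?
Model: a solid circular shaft of radius r, so J = (π·r^4) / 2 (SI units).
  A: J = (π × 0.068^4) / 2 = 3.359 × 10⁻⁵ m⁴
  B: J = (π × 0.089^4) / 2 = 9.856 × 10⁻⁵ m⁴
9.856 × 10⁻⁵ m⁴ > 3.359 × 10⁻⁵ m⁴, so B is larger.
Final answer: B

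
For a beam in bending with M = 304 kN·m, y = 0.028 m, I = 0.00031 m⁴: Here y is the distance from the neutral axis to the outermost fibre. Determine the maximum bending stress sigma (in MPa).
Model: a beam in bending, so sigma = (M·y) / I.
Convert to SI units:
  M = 304 kN·m = 304000 N·m
Substitute:
  sigma = (304000 × 0.028) / 0.00031
  sigma = 2.746 × 10⁷ Pa
Convert: sigma = 2.746 × 10⁷ Pa = 27.46 MPa
Final answer: sigma = 27.46 MPa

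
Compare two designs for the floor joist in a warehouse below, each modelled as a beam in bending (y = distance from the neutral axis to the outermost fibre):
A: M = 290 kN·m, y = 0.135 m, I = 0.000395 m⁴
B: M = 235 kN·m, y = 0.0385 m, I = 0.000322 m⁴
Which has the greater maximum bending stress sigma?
Model: a beam in bending (y = distance from the neutral axis to the outermost fibre), so sigma = (M·y) / I (SI units).
  A: sigma = (290000 × 0.135) / 0.000395 = 9.911 × 10⁷ Pa = 99.11 MPa
  B: sigma = (235000 × 0.0385) / 0.000322 = 2.81 × 10⁷ Pa = 28.1 MPa
99.11 MPa > 28.1 MPa, so A is larger.
Final answer: A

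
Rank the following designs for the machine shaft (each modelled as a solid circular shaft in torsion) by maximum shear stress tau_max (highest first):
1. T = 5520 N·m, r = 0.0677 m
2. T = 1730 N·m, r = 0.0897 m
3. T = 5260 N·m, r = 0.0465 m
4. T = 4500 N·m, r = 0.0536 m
Model: a solid circular shaft in torsion, so tau_max = (2·T) / (π·r^3) (SI units).
  Case 1: tau_max = (2 × 5520) / (π × 0.0677^3) = 1.133 × 10⁷ Pa = 11.33 MPa
  Case 2: tau_max = (2 × 1730) / (π × 0.0897^3) = 1.526 × 10⁶ Pa = 1.526 MPa
  Case 3: tau_max = (2 × 5260) / (π × 0.0465^3) = 3.33 × 10⁷ Pa = 33.3 MPa
  Case 4: tau_max = (2 × 4500) / (π × 0.0536^3) = 1.86 × 10⁷ Pa = 18.6 MPa
Ordering: 33.3 MPa (case 3) > 18.6 MPa (case 4) > 11.33 MPa (case 1) > 1.526 MPa (case 2)
Final answer: 3, 4, 1, 2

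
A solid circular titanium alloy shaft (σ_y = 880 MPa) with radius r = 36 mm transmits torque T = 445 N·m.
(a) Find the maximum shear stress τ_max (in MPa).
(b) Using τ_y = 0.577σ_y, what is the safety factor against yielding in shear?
(a) For a solid circular shaft, τ_max = T·r/J with J = π·r^4/2, i.e. τ_max = 2·T / (π·r^3). Convert r = 36 mm = 0.036 m.
  τ_max = (2 × 445) / (π × 0.036^3) = 6.072 × 10⁶ Pa = 6.072 MPa
(b) τ_y = 0.577 × 880 = 507.76 MPa
  SF = τ_y/τ_max = 507.76 / 6.072 = 83.62
Final answer: (a) τ_max = 6.072 MPa, (b) SF = 83.62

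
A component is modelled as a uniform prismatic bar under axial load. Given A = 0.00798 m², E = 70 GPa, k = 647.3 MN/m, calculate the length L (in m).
Model: a uniform prismatic bar under axial load, so k = (A·E) / L.
Solve for L: L = (A·E) / k.
Convert to SI units:
  E = 70 GPa = 7 × 10¹⁰ Pa
  k = 647.3 MN/m = 6.473 × 10⁸ N/m
Substitute:
  L = (0.00798 × (7 × 10¹⁰)) / (6.473 × 10⁸)
  L = 0.863 m
Final answer: L = 0.863 m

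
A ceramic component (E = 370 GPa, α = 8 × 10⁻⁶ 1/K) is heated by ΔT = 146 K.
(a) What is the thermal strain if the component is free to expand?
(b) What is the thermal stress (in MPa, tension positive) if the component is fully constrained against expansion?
(a) Free thermal strain ε_th = α·ΔT = (8 × 10⁻⁶) × 146 = 0.001168
(b) Fully constrained, the expansion is suppressed, so σ = -E·α·ΔT. Convert E = 370 GPa = 3.7 × 10¹¹ Pa.
  σ = -(3.7 × 10¹¹) × (8 × 10⁻⁶) × 146 = -4.322 × 10⁸ Pa = -432.2 MPa (compressive)
Final answer: (a) ε_th = 0.001168, (b) σ = -432.2 MPa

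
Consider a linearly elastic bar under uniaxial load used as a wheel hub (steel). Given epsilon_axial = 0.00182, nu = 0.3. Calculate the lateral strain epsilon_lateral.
Model: a linearly elastic bar under uniaxial load, so epsilon_lateral = -nu·epsilon_axial.
Substitute:
  epsilon_lateral = -(0.3 × 0.00182)
  epsilon_lateral = -0.000546
Final answer: epsilon_lateral = -0.000546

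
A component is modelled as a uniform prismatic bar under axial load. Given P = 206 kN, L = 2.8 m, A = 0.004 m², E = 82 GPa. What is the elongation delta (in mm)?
Model: a uniform prismatic bar under axial load, so delta = (P·L) / (A·E).
Convert to SI units:
  P = 206 kN = 206000 N
  E = 82 GPa = 8.2 × 10¹⁰ Pa
Substitute:
  delta = (206000 × 2.8) / (0.004 × (8.2 × 10¹⁰))
  delta = 0.001759 m
Convert: delta = 0.001759 m = 1.759 mm
Final answer: delta = 1.759 mm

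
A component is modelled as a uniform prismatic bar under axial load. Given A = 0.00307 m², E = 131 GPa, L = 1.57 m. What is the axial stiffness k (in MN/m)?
Model: a uniform prismatic bar under axial load, so k = (A·E) / L.
Convert to SI units:
  E = 131 GPa = 1.31 × 10¹¹ Pa
Substitute:
  k = (0.00307 × (1.31 × 10¹¹)) / 1.57
  k = 2.562 × 10⁸ N/m
Convert: k = 2.562 × 10⁸ N/m = 256.2 MN/m
Final answer: k = 256.2 MN/m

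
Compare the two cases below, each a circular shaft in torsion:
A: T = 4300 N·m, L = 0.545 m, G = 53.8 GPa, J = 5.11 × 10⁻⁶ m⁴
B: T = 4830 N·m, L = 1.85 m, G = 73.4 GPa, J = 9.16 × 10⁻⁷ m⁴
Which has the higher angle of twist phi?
Model: a circular shaft in torsion, so phi = (T·L) / (G·J) (SI units).
  A: phi = (4300 × 0.545) / ((5.38 × 10¹⁰) × (5.11 × 10⁻⁶)) = 0.008524 rad = 0.4884°
  B: phi = (4830 × 1.85) / ((7.34 × 10¹⁰) × (9.16 × 10⁻⁷)) = 0.1329 rad = 7.615°
7.615° > 0.4884°, so B is larger.
Final answer: B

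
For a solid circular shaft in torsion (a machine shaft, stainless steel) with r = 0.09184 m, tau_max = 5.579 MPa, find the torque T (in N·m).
Model: a solid circular shaft in torsion, so tau_max = (2·T) / (π·r^3).
Solve for T: T = (π·tau_max·r^3) / 2.
Convert to SI units:
  tau_max = 5.579 MPa = 5.579 × 10⁶ Pa
Substitute:
  T = (π × (5.579 × 10⁶) × 0.09184^3) / 2
  T = 6788 N·m
Final answer: T = 6788 N·m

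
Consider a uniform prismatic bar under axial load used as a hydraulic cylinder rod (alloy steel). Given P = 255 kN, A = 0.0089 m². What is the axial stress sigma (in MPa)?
Model: a uniform prismatic bar under axial load, so sigma = P / A.
Convert to SI units:
  P = 255 kN = 255000 N
Substitute:
  sigma = 255000 / 0.0089
  sigma = 2.865 × 10⁷ Pa
Convert: sigma = 2.865 × 10⁷ Pa = 28.65 MPa
Final answer: sigma = 28.65 MPa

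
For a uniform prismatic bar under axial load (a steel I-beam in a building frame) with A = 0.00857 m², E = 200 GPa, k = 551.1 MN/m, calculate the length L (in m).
Model: a uniform prismatic bar under axial load, so k = (A·E) / L.
Solve for L: L = (A·E) / k.
Convert to SI units:
  E = 200 GPa = 2 × 10¹¹ Pa
  k = 551.1 MN/m = 5.511 × 10⁸ N/m
Substitute:
  L = (0.00857 × (2 × 10¹¹)) / (5.511 × 10⁸)
  L = 3.11 m
Final answer: L = 3.11 m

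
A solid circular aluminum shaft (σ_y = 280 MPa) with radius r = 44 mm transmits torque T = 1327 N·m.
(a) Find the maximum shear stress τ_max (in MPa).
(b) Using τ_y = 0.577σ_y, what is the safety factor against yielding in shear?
(a) For a solid circular shaft, τ_max = T·r/J with J = π·r^4/2, i.e. τ_max = 2·T / (π·r^3). Convert r = 44 mm = 0.044 m.
  τ_max = (2 × 1327) / (π × 0.044^3) = 9.917 × 10⁶ Pa = 9.917 MPa
(b) τ_y = 0.577 × 280 = 161.56 MPa
  SF = τ_y/τ_max = 161.56 / 9.917 = 16.29
Final answer: (a) τ_max = 9.917 MPa, (b) SF = 16.29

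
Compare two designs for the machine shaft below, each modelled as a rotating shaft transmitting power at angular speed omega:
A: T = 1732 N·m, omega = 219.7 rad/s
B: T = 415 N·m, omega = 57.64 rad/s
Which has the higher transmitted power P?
Model: a rotating shaft transmitting power at angular speed omega, so P = T·omega (SI units).
  A: P = 1732 × 219.7 = 380500 W = 380.5 kW
  B: P = 415 × 57.64 = 23920 W = 23.92 kW
380.5 kW > 23.92 kW, so A is larger.
Final answer: A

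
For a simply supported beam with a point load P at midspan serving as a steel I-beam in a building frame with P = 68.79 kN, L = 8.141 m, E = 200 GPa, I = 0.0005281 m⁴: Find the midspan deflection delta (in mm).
Model: a simply supported beam with a point load P at midspan, so delta = (P·L^3) / (48·E·I).
Convert to SI units:
  P = 68.79 kN = 68790 N
  E = 200 GPa = 2 × 10¹¹ Pa
Substitute:
  delta = (68790 × 8.141^3) / (48 × (2 × 10¹¹) × 0.0005281)
  delta = 0.007321 m
Convert: delta = 0.007321 m = 7.321 mm
Final answer: delta = 7.321 mm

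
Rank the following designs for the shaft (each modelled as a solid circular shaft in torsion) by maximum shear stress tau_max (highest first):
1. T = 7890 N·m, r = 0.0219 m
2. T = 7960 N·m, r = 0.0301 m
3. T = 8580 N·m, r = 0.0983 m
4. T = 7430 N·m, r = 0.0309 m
Model: a solid circular shaft in torsion, so tau_max = (2·T) / (π·r^3) (SI units).
  Case 1: tau_max = (2 × 7890) / (π × 0.0219^3) = 4.782 × 10⁸ Pa = 478.2 MPa
  Case 2: tau_max = (2 × 7960) / (π × 0.0301^3) = 1.858 × 10⁸ Pa = 185.8 MPa
  Case 3: tau_max = (2 × 8580) / (π × 0.0983^3) = 5.751 × 10⁶ Pa = 5.751 MPa
  Case 4: tau_max = (2 × 7430) / (π × 0.0309^3) = 1.603 × 10⁸ Pa = 160.3 MPa
Ordering: 478.2 MPa (case 1) > 185.8 MPa (case 2) > 160.3 MPa (case 4) > 5.751 MPa (case 3)
Final answer: 1, 2, 4, 3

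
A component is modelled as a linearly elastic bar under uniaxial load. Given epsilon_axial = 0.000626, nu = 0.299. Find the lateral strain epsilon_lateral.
Model: a linearly elastic bar under uniaxial load, so epsilon_lateral = -nu·epsilon_axial.
Substitute:
  epsilon_lateral = -(0.299 × 0.000626)
  epsilon_lateral = -0.0001872
Final answer: epsilon_lateral = -0.0001872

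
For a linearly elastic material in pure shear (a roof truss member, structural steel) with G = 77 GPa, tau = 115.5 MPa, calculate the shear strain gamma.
Model: a linearly elastic material in pure shear, so tau = G·gamma.
Solve for gamma: gamma = tau / G.
Convert to SI units:
  G = 77 GPa = 7.7 × 10¹⁰ Pa
  tau = 115.5 MPa = 1.155 × 10⁸ Pa
Substitute:
  gamma = (1.155 × 10⁸) / (7.7 × 10¹⁰)
  gamma = 0.0015
Final answer: gamma = 0.0015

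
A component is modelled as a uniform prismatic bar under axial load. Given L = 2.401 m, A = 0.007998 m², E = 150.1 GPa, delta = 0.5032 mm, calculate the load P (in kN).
Model: a uniform prismatic bar under axial load, so delta = (P·L) / (A·E).
Solve for P: P = (delta·A·E) / L.
Convert to SI units:
  E = 150.1 GPa = 1.501 × 10¹¹ Pa
  delta = 0.5032 mm = 0.0005032 m
Substitute:
  P = (0.0005032 × 0.007998 × (1.501 × 10¹¹)) / 2.401
  P = 251600 N
Convert: P = 251600 N = 251.6 kN
Final answer: P = 251.6 kN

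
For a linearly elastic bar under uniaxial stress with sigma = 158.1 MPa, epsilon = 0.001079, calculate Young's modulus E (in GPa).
Model: a linearly elastic bar under uniaxial stress, so epsilon = sigma / E.
Solve for E: E = sigma / epsilon.
Convert to SI units:
  sigma = 158.1 MPa = 1.581 × 10⁸ Pa
Substitute:
  E = (1.581 × 10⁸) / 0.001079
  E = 1.465 × 10¹¹ Pa
Convert: E = 1.465 × 10¹¹ Pa = 146.5 GPa
Final answer: E = 146.5 GPa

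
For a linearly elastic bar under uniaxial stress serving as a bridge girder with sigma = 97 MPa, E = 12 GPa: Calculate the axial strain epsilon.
Model: a linearly elastic bar under uniaxial stress, so epsilon = sigma / E.
Convert to SI units:
  sigma = 97 MPa = 9.7 × 10⁷ Pa
  E = 12 GPa = 1.2 × 10¹⁰ Pa
Substitute:
  epsilon = (9.7 × 10⁷) / (1.2 × 10¹⁰)
  epsilon = 0.008083
Final answer: epsilon = 0.008083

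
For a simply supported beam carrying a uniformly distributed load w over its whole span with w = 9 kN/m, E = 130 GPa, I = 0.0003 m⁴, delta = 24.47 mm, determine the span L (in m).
Model: a simply supported beam carrying a uniformly distributed load w over its whole span, so delta = (5·w·L^4) / (384·E·I).
Solve for L: L = ((384·delta·E·I) / (5·w))^(1/4).
Convert to SI units:
  w = 9 kN/m = 9000 N/m
  E = 130 GPa = 1.3 × 10¹¹ Pa
  delta = 24.47 mm = 0.02447 m
Substitute:
  L = ((384 × 0.02447 × (1.3 × 10¹¹) × 0.0003) / (5 × 9000))^(1/4)
  L = 9.5 m
Final answer: L = 9.5 m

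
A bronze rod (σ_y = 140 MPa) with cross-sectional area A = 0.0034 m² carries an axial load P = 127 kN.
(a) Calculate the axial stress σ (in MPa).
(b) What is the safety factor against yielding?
(a) Axial stress σ = P/A. Convert P = 127 kN = 127000 N.
  σ = 127000 / 0.0034 = 3.735 × 10⁷ Pa = 37.35 MPa
(b) Safety factor SF = σ_y/σ = 140 / 37.35 = 3.748
Final answer: (a) σ = 37.35 MPa, (b) SF = 3.748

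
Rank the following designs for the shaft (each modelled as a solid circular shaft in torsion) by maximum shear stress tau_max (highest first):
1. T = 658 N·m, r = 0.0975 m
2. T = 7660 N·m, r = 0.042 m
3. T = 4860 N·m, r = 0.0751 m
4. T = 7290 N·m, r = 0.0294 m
Model: a solid circular shaft in torsion, so tau_max = (2·T) / (π·r^3) (SI units).
  Case 1: tau_max = (2 × 658) / (π × 0.0975^3) = 452000 Pa = 0.452 MPa
  Case 2: tau_max = (2 × 7660) / (π × 0.042^3) = 6.582 × 10⁷ Pa = 65.82 MPa
  Case 3: tau_max = (2 × 4860) / (π × 0.0751^3) = 7.305 × 10⁶ Pa = 7.305 MPa
  Case 4: tau_max = (2 × 7290) / (π × 0.0294^3) = 1.826 × 10⁸ Pa = 182.6 MPa
Ordering: 182.6 MPa (case 4) > 65.82 MPa (case 2) > 7.305 MPa (case 3) > 0.452 MPa (case 1)
Final answer: 4, 2, 3, 1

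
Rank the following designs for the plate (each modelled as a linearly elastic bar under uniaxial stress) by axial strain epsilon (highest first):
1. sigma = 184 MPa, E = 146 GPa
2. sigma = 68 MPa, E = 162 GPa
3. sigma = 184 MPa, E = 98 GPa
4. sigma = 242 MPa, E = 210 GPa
Model: a linearly elastic bar under uniaxial stress, so epsilon = sigma / E (SI units).
  Case 1: epsilon = (1.84 × 10⁸) / (1.46 × 10¹¹) = 0.00126
  Case 2: epsilon = (6.8 × 10⁷) / (1.62 × 10¹¹) = 0.0004198
  Case 3: epsilon = (1.84 × 10⁸) / (9.8 × 10¹⁰) = 0.001878
  Case 4: epsilon = (2.42 × 10⁸) / (2.1 × 10¹¹) = 0.001152
Ordering: 0.001878 (case 3) > 0.00126 (case 1) > 0.001152 (case 4) > 0.0004198 (case 2)
Final answer: 3, 1, 4, 2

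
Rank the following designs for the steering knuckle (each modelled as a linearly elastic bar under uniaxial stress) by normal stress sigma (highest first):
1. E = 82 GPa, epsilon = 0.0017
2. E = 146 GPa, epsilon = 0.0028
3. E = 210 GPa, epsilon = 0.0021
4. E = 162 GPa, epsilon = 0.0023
Model: a linearly elastic bar under uniaxial stress, so sigma = E·epsilon (SI units).
  Case 1: sigma = (8.2 × 10¹⁰) × 0.0017 = 1.394 × 10⁸ Pa = 139.4 MPa
  Case 2: sigma = (1.46 × 10¹¹) × 0.0028 = 4.088 × 10⁸ Pa = 408.8 MPa
  Case 3: sigma = (2.1 × 10¹¹) × 0.0021 = 4.41 × 10⁸ Pa = 441 MPa
  Case 4: sigma = (1.62 × 10¹¹) × 0.0023 = 3.726 × 10⁸ Pa = 372.6 MPa
Ordering: 441 MPa (case 3) > 408.8 MPa (case 2) > 372.6 MPa (case 4) > 139.4 MPa (case 1)
Final answer: 3, 2, 4, 1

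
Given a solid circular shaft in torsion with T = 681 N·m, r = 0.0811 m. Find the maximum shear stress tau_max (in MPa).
Model: a solid circular shaft in torsion, so tau_max = (2·T) / (π·r^3).
Substitute:
  tau_max = (2 × 681) / (π × 0.0811^3)
  tau_max = 812800 Pa
Convert: tau_max = 812800 Pa = 0.8128 MPa
Final answer: tau_max = 0.8128 MPa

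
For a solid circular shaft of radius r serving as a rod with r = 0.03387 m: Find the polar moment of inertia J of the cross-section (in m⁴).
Model: a solid circular shaft of radius r, so J = (π·r^4) / 2.
Substitute:
  J = (π × 0.03387^4) / 2
  J = 2.067 × 10⁻⁶ m⁴
Final answer: J = 2.067 × 10⁻⁶ m⁴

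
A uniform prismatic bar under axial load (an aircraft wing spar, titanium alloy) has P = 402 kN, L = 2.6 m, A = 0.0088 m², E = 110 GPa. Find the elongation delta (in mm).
Model: a uniform prismatic bar under axial load, so delta = (P·L) / (A·E).
Convert to SI units:
  P = 402 kN = 402000 N
  E = 110 GPa = 1.1 × 10¹¹ Pa
Substitute:
  delta = (402000 × 2.6) / (0.0088 × (1.1 × 10¹¹))
  delta = 0.00108 m
Convert: delta = 0.00108 m = 1.08 mm
Final answer: delta = 1.08 mm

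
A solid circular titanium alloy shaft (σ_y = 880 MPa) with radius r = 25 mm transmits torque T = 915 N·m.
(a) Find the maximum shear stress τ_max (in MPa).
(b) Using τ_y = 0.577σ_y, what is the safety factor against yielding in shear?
(a) For a solid circular shaft, τ_max = T·r/J with J = π·r^4/2, i.e. τ_max = 2·T / (π·r^3). Convert r = 25 mm = 0.025 m.
  τ_max = (2 × 915) / (π × 0.025^3) = 3.728 × 10⁷ Pa = 37.28 MPa
(b) τ_y = 0.577 × 880 = 507.76 MPa
  SF = τ_y/τ_max = 507.76 / 37.28 = 13.62
Final answer: (a) τ_max = 37.28 MPa, (b) SF = 13.62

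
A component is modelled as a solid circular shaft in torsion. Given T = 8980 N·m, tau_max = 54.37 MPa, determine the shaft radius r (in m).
Model: a solid circular shaft in torsion, so tau_max = (2·T) / (π·r^3).
Solve for r: r = ((2·T) / (π·tau_max))^(1/3).
Convert to SI units:
  tau_max = 54.37 MPa = 5.437 × 10⁷ Pa
Substitute:
  r = ((2 × 8980) / (π × (5.437 × 10⁷)))^(1/3)
  r = 0.0472 m
Final answer: r = 0.0472 m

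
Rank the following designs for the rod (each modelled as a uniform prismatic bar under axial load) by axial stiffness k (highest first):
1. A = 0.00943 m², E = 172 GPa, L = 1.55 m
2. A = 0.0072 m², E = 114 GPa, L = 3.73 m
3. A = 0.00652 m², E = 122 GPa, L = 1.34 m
Model: a uniform prismatic bar under axial load, so k = (A·E) / L (SI units).
  Case 1: k = (0.00943 × (1.72 × 10¹¹)) / 1.55 = 1.046 × 10⁹ N/m = 1046 MN/m
  Case 2: k = (0.0072 × (1.14 × 10¹¹)) / 3.73 = 2.201 × 10⁸ N/m = 220.1 MN/m
  Case 3: k = (0.00652 × (1.22 × 10¹¹)) / 1.34 = 5.936 × 10⁸ N/m = 593.6 MN/m
Ordering: 1046 MN/m (case 1) > 593.6 MN/m (case 3) > 220.1 MN/m (case 2)
Final answer: 1, 3, 2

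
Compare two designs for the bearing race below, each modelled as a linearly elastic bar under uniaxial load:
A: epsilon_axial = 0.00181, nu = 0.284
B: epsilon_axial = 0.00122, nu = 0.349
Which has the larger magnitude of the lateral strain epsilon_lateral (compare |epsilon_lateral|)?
Model: a linearly elastic bar under uniaxial load, so epsilon_lateral = -nu·epsilon_axial (SI units).
  A: epsilon_lateral = -(0.284 × 0.00181) = -0.000514
  B: epsilon_lateral = -(0.349 × 0.00122) = -0.0004258
|epsilon_lateral|: A = 0.000514, B = 0.0004258, so A is larger in magnitude.
Final answer: A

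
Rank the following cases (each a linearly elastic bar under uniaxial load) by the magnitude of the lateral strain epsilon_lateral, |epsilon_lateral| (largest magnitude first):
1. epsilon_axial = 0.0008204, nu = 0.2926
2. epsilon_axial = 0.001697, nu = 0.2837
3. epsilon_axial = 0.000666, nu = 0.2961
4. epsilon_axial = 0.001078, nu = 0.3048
Model: a linearly elastic bar under uniaxial load, so epsilon_lateral = -nu·epsilon_axial (SI units).
  Case 1: epsilon_lateral = -(0.2926 × 0.0008204) = -0.00024
  Case 2: epsilon_lateral = -(0.2837 × 0.001697) = -0.0004814
  Case 3: epsilon_lateral = -(0.2961 × 0.000666) = -0.0001972
  Case 4: epsilon_lateral = -(0.3048 × 0.001078) = -0.0003286
Ordering by |epsilon_lateral|: 0.0004814 (case 2) > 0.0003286 (case 4) > 0.00024 (case 1) > 0.0001972 (case 3)
Final answer: 2, 4, 1, 3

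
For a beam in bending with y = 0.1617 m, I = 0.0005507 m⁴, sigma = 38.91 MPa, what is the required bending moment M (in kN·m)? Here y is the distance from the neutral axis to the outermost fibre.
Model: a beam in bending, so sigma = (M·y) / I.
Solve for M: M = (sigma·I) / y.
Convert to SI units:
  sigma = 38.91 MPa = 3.891 × 10⁷ Pa
Substitute:
  M = ((3.891 × 10⁷) × 0.0005507) / 0.1617
  M = 132500 N·m
Convert: M = 132500 N·m = 132.5 kN·m
Final answer: M = 132.5 kN·m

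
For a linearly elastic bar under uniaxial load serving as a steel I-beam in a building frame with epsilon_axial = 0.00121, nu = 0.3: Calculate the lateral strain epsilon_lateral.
Model: a linearly elastic bar under uniaxial load, so epsilon_lateral = -nu·epsilon_axial.
Substitute:
  epsilon_lateral = -(0.3 × 0.00121)
  epsilon_lateral = -0.000363
Final answer: epsilon_lateral = -0.000363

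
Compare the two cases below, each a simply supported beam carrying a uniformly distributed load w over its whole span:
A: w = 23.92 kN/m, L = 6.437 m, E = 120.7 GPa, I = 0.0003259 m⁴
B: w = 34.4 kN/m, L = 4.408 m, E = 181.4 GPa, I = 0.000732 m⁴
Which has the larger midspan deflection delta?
Model: a simply supported beam carrying a uniformly distributed load w over its whole span, so delta = (5·w·L^4) / (384·E·I) (SI units).
  A: delta = (5 × 23920 × 6.437^4) / (384 × (1.207 × 10¹¹) × 0.0003259) = 0.01359 m = 13.59 mm
  B: delta = (5 × 34400 × 4.408^4) / (384 × (1.814 × 10¹¹) × 0.000732) = 0.001274 m = 1.274 mm
13.59 mm > 1.274 mm, so A is larger.
Final answer: A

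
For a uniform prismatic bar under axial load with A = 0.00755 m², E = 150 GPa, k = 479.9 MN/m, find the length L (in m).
Model: a uniform prismatic bar under axial load, so k = (A·E) / L.
Solve for L: L = (A·E) / k.
Convert to SI units:
  E = 150 GPa = 1.5 × 10¹¹ Pa
  k = 479.9 MN/m = 4.799 × 10⁸ N/m
Substitute:
  L = (0.00755 × (1.5 × 10¹¹)) / (4.799 × 10⁸)
  L = 2.36 m
Final answer: L = 2.36 m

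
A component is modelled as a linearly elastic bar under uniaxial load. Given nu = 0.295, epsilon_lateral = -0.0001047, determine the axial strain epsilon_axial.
Model: a linearly elastic bar under uniaxial load, so epsilon_lateral = -nu·epsilon_axial.
Solve for epsilon_axial: epsilon_axial = -epsilon_lateral / nu.
Substitute:
  epsilon_axial = -(-0.0001047) / 0.295
  epsilon_axial = 0.0003549
Final answer: epsilon_axial = 0.0003549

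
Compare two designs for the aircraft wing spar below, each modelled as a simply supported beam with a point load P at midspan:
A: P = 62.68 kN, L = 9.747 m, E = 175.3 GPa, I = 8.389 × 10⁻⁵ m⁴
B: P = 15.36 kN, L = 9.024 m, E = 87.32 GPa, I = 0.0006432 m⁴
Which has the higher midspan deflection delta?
Model: a simply supported beam with a point load P at midspan, so delta = (P·L^3) / (48·E·I) (SI units).
  A: delta = (62680 × 9.747^3) / (48 × (1.753 × 10¹¹) × (8.389 × 10⁻⁵)) = 0.08223 m = 82.23 mm
  B: delta = (15360 × 9.024^3) / (48 × (8.732 × 10¹⁰) × 0.0006432) = 0.004187 m = 4.187 mm
82.23 mm > 4.187 mm, so A is larger.
Final answer: A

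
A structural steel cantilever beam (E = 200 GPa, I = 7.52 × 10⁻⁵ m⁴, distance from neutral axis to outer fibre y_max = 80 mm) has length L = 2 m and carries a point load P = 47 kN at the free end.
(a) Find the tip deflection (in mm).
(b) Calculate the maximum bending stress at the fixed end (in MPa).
(a) Tip deflection of a cantilever with an end point load: δ = P·L^3 / (3·E·I). Convert P = 47 kN = 47000 N, E = 200 GPa = 2 × 10¹¹ Pa.
  δ = (47000 × 2^3) / (3 × (2 × 10¹¹) × (7.52 × 10⁻⁵)) = 0.008333 m = 8.333 mm
(b) Maximum bending moment at the fixed end: M = P·L = 47000 × 2 = 94000 N·m. Convert y_max = 80 mm = 0.08 m.
  σ = M·y_max / I = (94000 × 0.08) / (7.52 × 10⁻⁵) = 1 × 10⁸ Pa = 100 MPa
Final answer: (a) δ = 8.333 mm, (b) σ = 100 MPa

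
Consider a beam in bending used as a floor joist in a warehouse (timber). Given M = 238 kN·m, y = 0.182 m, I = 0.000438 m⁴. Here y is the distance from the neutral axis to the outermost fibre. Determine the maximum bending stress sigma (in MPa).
Model: a beam in bending, so sigma = (M·y) / I.
Convert to SI units:
  M = 238 kN·m = 238000 N·m
Substitute:
  sigma = (238000 × 0.182) / 0.000438
  sigma = 9.889 × 10⁷ Pa
Convert: sigma = 9.889 × 10⁷ Pa = 98.89 MPa
Final answer: sigma = 98.89 MPa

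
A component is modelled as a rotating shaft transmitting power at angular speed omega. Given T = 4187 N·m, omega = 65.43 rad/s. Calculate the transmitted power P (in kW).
Model: a rotating shaft transmitting power at angular speed omega, so P = T·omega.
Substitute:
  P = 4187 × 65.43
  P = 274000 W
Convert: P = 274000 W = 274 kW
Final answer: P = 274 kW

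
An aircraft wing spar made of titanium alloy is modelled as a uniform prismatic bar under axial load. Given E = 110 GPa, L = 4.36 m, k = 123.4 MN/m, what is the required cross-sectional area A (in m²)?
Model: a uniform prismatic bar under axial load, so k = (A·E) / L.
Solve for A: A = (k·L) / E.
Convert to SI units:
  E = 110 GPa = 1.1 × 10¹¹ Pa
  k = 123.4 MN/m = 1.234 × 10⁸ N/m
Substitute:
  A = ((1.234 × 10⁸) × 4.36) / (1.1 × 10¹¹)
  A = 0.004891 m²
Final answer: A = 0.004891 m²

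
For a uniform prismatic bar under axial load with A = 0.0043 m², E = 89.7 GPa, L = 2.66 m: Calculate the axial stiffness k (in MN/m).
Model: a uniform prismatic bar under axial load, so k = (A·E) / L.
Convert to SI units:
  E = 89.7 GPa = 8.97 × 10¹⁰ Pa
Substitute:
  k = (0.0043 × (8.97 × 10¹⁰)) / 2.66
  k = 1.45 × 10⁸ N/m
Convert: k = 1.45 × 10⁸ N/m = 145 MN/m
Final answer: k = 145 MN/m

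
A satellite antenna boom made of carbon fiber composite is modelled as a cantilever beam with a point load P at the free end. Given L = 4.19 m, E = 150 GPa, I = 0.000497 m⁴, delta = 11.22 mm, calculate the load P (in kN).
Model: a cantilever beam with a point load P at the free end, so delta = (P·L^3) / (3·E·I).
Solve for P: P = (3·delta·E·I) / L^3.
Convert to SI units:
  E = 150 GPa = 1.5 × 10¹¹ Pa
  delta = 11.22 mm = 0.01122 m
Substitute:
  P = (3 × 0.01122 × (1.5 × 10¹¹) × 0.000497) / 4.19^3
  P = 34110 N
Convert: P = 34110 N = 34.11 kN
Final answer: P = 34.11 kN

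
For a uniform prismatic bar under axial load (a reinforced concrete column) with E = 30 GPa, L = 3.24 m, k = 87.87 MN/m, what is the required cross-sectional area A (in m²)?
Model: a uniform prismatic bar under axial load, so k = (A·E) / L.
Solve for A: A = (k·L) / E.
Convert to SI units:
  E = 30 GPa = 3 × 10¹⁰ Pa
  k = 87.87 MN/m = 8.787 × 10⁷ N/m
Substitute:
  A = ((8.787 × 10⁷) × 3.24) / (3 × 10¹⁰)
  A = 0.00949 m²
Final answer: A = 0.00949 m²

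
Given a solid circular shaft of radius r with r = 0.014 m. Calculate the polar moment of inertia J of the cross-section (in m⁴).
Model: a solid circular shaft of radius r, so J = (π·r^4) / 2.
Substitute:
  J = (π × 0.014^4) / 2
  J = 6.034 × 10⁻⁸ m⁴
Final answer: J = 6.034 × 10⁻⁸ m⁴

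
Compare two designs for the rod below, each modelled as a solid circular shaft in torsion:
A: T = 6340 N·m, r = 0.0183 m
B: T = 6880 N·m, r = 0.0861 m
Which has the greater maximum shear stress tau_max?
Model: a solid circular shaft in torsion, so tau_max = (2·T) / (π·r^3) (SI units).
  A: tau_max = (2 × 6340) / (π × 0.0183^3) = 6.586 × 10⁸ Pa = 658.6 MPa
  B: tau_max = (2 × 6880) / (π × 0.0861^3) = 6.862 × 10⁶ Pa = 6.862 MPa
658.6 MPa > 6.862 MPa, so A is larger.
Final answer: A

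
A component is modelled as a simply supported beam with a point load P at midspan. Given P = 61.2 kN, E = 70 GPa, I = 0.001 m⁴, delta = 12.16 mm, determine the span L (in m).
Model: a simply supported beam with a point load P at midspan, so delta = (P·L^3) / (48·E·I).
Solve for L: L = ((48·delta·E·I) / P)^(1/3).
Convert to SI units:
  P = 61.2 kN = 61200 N
  E = 70 GPa = 7 × 10¹⁰ Pa
  delta = 12.16 mm = 0.01216 m
Substitute:
  L = ((48 × 0.01216 × (7 × 10¹⁰) × 0.001) / 61200)^(1/3)
  L = 8.74 m
Final answer: L = 8.74 m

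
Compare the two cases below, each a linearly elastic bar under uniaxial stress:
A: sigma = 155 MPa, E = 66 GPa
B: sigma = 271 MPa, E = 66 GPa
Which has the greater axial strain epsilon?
Model: a linearly elastic bar under uniaxial stress, so epsilon = sigma / E (SI units).
  A: epsilon = (1.55 × 10⁸) / (6.6 × 10¹⁰) = 0.002348
  B: epsilon = (2.71 × 10⁸) / (6.6 × 10¹⁰) = 0.004106
0.004106 > 0.002348, so B is larger.
Final answer: B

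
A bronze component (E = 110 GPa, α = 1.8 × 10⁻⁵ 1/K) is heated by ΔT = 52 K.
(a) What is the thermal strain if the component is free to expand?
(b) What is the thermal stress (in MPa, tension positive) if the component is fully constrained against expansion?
(a) Free thermal strain ε_th = α·ΔT = (1.8 × 10⁻⁵) × 52 = 0.000936
(b) Fully constrained, the expansion is suppressed, so σ = -E·α·ΔT. Convert E = 110 GPa = 1.1 × 10¹¹ Pa.
  σ = -(1.1 × 10¹¹) × (1.8 × 10⁻⁵) × 52 = -1.03 × 10⁸ Pa = -103 MPa (compressive)
Final answer: (a) ε_th = 0.000936, (b) σ = -103 MPa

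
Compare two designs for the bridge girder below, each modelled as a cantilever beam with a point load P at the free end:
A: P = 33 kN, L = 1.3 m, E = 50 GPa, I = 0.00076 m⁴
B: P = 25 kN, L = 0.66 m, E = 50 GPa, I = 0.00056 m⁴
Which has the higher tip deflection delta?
Model: a cantilever beam with a point load P at the free end, so delta = (P·L^3) / (3·E·I) (SI units).
  A: delta = (33000 × 1.3^3) / (3 × (5 × 10¹⁰) × 0.00076) = 0.000636 m = 0.636 mm
  B: delta = (25000 × 0.66^3) / (3 × (5 × 10¹⁰) × 0.00056) = 8.556 × 10⁻⁵ m = 0.08556 mm
0.636 mm > 0.08556 mm, so A is larger.
Final answer: A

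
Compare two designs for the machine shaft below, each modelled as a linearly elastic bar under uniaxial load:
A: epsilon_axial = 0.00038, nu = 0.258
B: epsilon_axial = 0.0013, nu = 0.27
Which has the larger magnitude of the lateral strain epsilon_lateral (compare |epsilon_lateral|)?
Model: a linearly elastic bar under uniaxial load, so epsilon_lateral = -nu·epsilon_axial (SI units).
  A: epsilon_lateral = -(0.258 × 0.00038) = -9.804 × 10⁻⁵
  B: epsilon_lateral = -(0.27 × 0.0013) = -0.000351
|epsilon_lateral|: A = 9.804 × 10⁻⁵, B = 0.000351, so B is larger in magnitude.
Final answer: B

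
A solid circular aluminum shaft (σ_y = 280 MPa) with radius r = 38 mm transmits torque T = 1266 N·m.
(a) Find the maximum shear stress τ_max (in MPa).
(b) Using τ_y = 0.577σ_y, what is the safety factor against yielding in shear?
(a) For a solid circular shaft, τ_max = T·r/J with J = π·r^4/2, i.e. τ_max = 2·T / (π·r^3). Convert r = 38 mm = 0.038 m.
  τ_max = (2 × 1266) / (π × 0.038^3) = 1.469 × 10⁷ Pa = 14.69 MPa
(b) τ_y = 0.577 × 280 = 161.56 MPa
  SF = τ_y/τ_max = 161.56 / 14.69 = 11
Final answer: (a) τ_max = 14.69 MPa, (b) SF = 11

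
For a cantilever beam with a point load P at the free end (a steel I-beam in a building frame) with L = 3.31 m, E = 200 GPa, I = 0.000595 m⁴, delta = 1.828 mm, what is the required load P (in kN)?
Model: a cantilever beam with a point load P at the free end, so delta = (P·L^3) / (3·E·I).
Solve for P: P = (3·delta·E·I) / L^3.
Convert to SI units:
  E = 200 GPa = 2 × 10¹¹ Pa
  delta = 1.828 mm = 0.001828 m
Substitute:
  P = (3 × 0.001828 × (2 × 10¹¹) × 0.000595) / 3.31^3
  P = 18000 N
Convert: P = 18000 N = 18 kN
Final answer: P = 18 kN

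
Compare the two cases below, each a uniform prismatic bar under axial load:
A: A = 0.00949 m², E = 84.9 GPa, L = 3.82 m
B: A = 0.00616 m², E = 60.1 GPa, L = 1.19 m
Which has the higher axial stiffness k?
Model: a uniform prismatic bar under axial load, so k = (A·E) / L (SI units).
  A: k = (0.00949 × (8.49 × 10¹⁰)) / 3.82 = 2.109 × 10⁸ N/m = 210.9 MN/m
  B: k = (0.00616 × (6.01 × 10¹⁰)) / 1.19 = 3.111 × 10⁸ N/m = 311.1 MN/m
311.1 MN/m > 210.9 MN/m, so B is larger.
Final answer: B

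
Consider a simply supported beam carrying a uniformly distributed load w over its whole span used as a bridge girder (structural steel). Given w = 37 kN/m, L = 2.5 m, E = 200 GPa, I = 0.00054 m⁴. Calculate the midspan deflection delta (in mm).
Model: a simply supported beam carrying a uniformly distributed load w over its whole span, so delta = (5·w·L^4) / (384·E·I).
Convert to SI units:
  w = 37 kN/m = 37000 N/m
  E = 200 GPa = 2 × 10¹¹ Pa
Substitute:
  delta = (5 × 37000 × 2.5^4) / (384 × (2 × 10¹¹) × 0.00054)
  delta = 0.0001743 m
Convert: delta = 0.0001743 m = 0.1743 mm
Final answer: delta = 0.1743 mm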